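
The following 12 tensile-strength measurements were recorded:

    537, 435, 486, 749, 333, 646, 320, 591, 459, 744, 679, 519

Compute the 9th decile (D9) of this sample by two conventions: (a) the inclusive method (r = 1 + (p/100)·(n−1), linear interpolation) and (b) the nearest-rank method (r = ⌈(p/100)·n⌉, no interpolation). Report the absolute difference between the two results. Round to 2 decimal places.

Sorted: 320, 333, 435, 459, 486, 519, 537, 591, 646, 679, 744, 749.
n = 12.
(a) r = 10.9; between ranks 10 (679) and 11 (744): 737.5.
(b) the nearest-rank method: rank 11 → 744.
|737.5 − 744| = 6.5.

6.50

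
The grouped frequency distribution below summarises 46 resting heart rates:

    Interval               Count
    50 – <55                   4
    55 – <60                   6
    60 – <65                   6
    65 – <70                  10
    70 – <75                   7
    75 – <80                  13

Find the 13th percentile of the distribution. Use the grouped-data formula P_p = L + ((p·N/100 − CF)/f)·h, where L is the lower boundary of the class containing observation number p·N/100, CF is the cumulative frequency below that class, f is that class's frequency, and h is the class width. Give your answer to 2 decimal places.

56.65

N = 46; target position k = 13/100 · 46 = 5.98.
Cumulative frequencies: 4, 10, 16, 26, 33, 46.
Observation 5.98 falls in the class 55 – <60.
L = 55, CF = 4, f = 6, h = 5.
P13 = 55 + ((5.98 − 4)/6)·5 = 55 + 1.65 = 56.65.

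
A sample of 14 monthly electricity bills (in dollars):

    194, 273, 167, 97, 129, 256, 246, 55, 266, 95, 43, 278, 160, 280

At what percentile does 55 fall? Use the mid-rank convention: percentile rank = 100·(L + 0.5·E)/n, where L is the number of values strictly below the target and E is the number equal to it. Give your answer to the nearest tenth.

10.7

Sorted: 43, 55, 95, 97, 129, 160, 167, 194, 246, 256, 266, 273, 278, 280.
Count below 55: L = 1; count equal: E = 1; n = 14.
Percentile rank = 100·(1 + 0.5·1)/14 = 100·1.5/14 = 10.71.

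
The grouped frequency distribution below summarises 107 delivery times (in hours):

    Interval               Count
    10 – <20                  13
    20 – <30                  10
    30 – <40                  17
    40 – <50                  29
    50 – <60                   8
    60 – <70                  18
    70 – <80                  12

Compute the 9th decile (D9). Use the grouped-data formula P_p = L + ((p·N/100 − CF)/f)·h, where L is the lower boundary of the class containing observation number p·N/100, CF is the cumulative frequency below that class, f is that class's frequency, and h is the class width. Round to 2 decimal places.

N = 107; target position k = 90/100 · 107 = 96.3.
Cumulative frequencies: 13, 23, 40, 69, 77, 95, 107.
Observation 96.3 falls in the class 70 – <80.
L = 70, CF = 95, f = 12, h = 10.
P90 = 70 + ((96.3 − 95)/12)·10 = 70 + 1.08333 = 71.0833.

71.08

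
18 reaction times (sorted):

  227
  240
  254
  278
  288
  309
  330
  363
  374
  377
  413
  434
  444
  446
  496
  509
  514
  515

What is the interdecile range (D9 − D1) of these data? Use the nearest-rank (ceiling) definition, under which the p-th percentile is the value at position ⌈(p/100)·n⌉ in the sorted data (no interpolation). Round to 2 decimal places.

274.00

n = 18.
P10: rank ⌈10/100·18⌉ = 2 → 240.
P90: rank ⌈90/100·18⌉ = 17 → 514.
Difference: 514 − 240 = 274.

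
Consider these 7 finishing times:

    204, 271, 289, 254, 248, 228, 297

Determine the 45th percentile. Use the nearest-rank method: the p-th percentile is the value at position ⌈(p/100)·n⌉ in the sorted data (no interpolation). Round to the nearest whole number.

Sorted: 204, 228, 248, 254, 271, 289, 297.
n = 7.
Position = ⌈45/100 · 7⌉ = ⌈3.15⌉ = 4.
The value at rank 4 is 254.

254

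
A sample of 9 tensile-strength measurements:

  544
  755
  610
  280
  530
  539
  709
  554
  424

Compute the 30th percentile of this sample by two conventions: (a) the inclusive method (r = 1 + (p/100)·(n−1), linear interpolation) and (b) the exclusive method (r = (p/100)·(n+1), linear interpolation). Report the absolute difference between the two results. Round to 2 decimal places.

3.60

Sorted: 280, 424, 530, 539, 544, 554, 610, 709, 755.
n = 9.
(a) r = 3.4; between ranks 3 (530) and 4 (539): 533.6.
(b) r = 3 → value at rank 3 = 530.
|533.6 − 530| = 3.6.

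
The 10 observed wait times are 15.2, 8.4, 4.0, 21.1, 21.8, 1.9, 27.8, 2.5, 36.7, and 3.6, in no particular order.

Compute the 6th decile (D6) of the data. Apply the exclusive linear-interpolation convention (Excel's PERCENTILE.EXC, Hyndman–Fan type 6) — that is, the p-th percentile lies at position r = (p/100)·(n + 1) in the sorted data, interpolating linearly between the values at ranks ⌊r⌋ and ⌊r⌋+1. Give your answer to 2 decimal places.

Sorted: 1.9, 2.5, 3.6, 4.0, 8.4, 15.2, 21.1, 21.8, 27.8, 36.7.
n = 10.
r = (60/100)·(10 + 1) = 6.6.
Rank 6 is 15.2 and rank 7 is 21.1.
Interpolate: 15.2 + 0.6·(21.1 − 15.2) = 15.2 + 0.6·5.9 = 18.74.

18.74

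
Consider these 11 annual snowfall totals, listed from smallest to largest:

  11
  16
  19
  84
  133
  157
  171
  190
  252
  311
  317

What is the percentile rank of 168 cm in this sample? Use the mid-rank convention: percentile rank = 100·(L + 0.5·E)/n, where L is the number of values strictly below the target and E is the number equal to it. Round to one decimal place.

54.5

Count below 168: L = 6; count equal: E = 0; n = 11.
Percentile rank = 100·(6 + 0.5·0)/11 = 100·6/11 = 54.55.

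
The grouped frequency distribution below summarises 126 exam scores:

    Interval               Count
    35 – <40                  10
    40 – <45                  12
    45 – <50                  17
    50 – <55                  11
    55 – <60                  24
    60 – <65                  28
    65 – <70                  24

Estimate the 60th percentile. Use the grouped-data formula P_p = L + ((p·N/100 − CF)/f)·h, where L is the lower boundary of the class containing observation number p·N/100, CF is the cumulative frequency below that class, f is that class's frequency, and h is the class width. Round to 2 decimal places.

60.29

N = 126; target position k = 60/100 · 126 = 75.6.
Cumulative frequencies: 10, 22, 39, 50, 74, 102, 126.
Observation 75.6 falls in the class 60 – <65.
L = 60, CF = 74, f = 28, h = 5.
P60 = 60 + ((75.6 − 74)/28)·5 = 60 + 0.285714 = 60.2857.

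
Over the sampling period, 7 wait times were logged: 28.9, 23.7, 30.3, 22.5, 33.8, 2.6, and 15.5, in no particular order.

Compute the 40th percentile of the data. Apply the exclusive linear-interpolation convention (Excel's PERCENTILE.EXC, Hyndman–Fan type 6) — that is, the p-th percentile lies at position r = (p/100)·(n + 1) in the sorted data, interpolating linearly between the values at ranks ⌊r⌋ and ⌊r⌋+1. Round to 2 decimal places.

Sorted: 2.6, 15.5, 22.5, 23.7, 28.9, 30.3, 33.8.
n = 7.
r = (40/100)·(7 + 1) = 3.2.
Rank 3 is 22.5 and rank 4 is 23.7.
Interpolate: 22.5 + 0.2·(23.7 − 22.5) = 22.5 + 0.2·1.2 = 22.74.

22.74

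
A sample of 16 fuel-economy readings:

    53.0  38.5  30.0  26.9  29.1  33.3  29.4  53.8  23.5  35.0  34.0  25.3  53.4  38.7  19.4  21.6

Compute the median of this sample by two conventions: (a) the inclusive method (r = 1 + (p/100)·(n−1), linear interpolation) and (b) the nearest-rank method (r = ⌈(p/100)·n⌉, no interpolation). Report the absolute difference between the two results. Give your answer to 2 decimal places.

Sorted: 19.4, 21.6, 23.5, 25.3, 26.9, 29.1, 29.4, 30.0, 33.3, 34.0, 35.0, 38.5, 38.7, 53.0, 53.4, 53.8.
n = 16.
(a) r = 8.5; between ranks 8 (30.0) and 9 (33.3): 31.65.
(b) the nearest-rank method: rank 8 → 30.
|31.65 − 30| = 1.65.

1.65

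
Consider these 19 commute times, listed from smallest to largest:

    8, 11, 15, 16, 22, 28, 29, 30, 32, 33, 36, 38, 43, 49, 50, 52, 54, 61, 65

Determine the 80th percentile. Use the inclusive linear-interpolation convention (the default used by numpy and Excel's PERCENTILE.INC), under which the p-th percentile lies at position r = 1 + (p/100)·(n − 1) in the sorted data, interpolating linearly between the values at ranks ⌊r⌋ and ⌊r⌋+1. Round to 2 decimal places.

50.80

n = 19.
r = 1 + (80/100)·(19 − 1) = 1 + 14.4 = 15.4.
Rank 15 is 50 and rank 16 is 52.
Interpolate: 50 + 0.4·(52 − 50) = 50 + 0.4·2 = 50.8.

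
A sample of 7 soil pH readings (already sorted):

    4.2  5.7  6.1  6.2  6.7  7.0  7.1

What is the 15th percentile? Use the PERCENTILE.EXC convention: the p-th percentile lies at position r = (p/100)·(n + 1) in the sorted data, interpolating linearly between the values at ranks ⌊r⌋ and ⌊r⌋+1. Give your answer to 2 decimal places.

n = 7.
r = (15/100)·(7 + 1) = 1.2.
Rank 1 is 4.2 and rank 2 is 5.7.
Interpolate: 4.2 + 0.2·(5.7 − 4.2) = 4.2 + 0.2·1.5 = 4.5.

4.50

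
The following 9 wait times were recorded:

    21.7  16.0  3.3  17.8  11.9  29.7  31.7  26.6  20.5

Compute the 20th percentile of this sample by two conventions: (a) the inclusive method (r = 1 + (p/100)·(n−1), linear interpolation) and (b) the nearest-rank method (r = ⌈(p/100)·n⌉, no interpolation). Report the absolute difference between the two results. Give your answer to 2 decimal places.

Sorted: 3.3, 11.9, 16.0, 17.8, 20.5, 21.7, 26.6, 29.7, 31.7.
n = 9.
(a) r = 2.6; between ranks 2 (11.9) and 3 (16.0): 14.36.
(b) the nearest-rank method: rank 2 → 11.9.
|14.36 − 11.9| = 2.46.

2.46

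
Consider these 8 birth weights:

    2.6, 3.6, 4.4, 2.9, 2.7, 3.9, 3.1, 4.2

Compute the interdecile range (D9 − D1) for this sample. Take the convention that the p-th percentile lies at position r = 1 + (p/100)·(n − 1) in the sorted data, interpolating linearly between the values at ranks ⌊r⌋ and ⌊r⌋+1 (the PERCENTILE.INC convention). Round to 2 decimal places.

1.59

Sorted: 2.6, 2.7, 2.9, 3.1, 3.6, 3.9, 4.2, 4.4.
n = 8.
P10: r = 1.7; ranks 1–2 are 2.6, 2.7; interpolating gives 2.67.
P90: r = 7.3; ranks 7–8 are 4.2, 4.4; interpolating gives 4.26.
Difference: 4.26 − 2.67 = 1.59.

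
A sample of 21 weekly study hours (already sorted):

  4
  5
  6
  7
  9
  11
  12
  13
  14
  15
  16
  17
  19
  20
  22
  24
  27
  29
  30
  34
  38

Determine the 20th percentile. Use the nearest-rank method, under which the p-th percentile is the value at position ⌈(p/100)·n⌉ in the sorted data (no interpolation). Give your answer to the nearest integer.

n = 21.
Position = ⌈20/100 · 21⌉ = ⌈4.2⌉ = 5.
The value at rank 5 is 9.

9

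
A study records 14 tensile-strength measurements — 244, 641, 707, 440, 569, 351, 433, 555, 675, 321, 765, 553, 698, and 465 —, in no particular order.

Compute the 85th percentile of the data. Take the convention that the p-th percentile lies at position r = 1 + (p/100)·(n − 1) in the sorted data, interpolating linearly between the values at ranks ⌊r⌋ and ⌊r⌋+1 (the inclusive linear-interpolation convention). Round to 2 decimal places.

698.45

Sorted: 244, 321, 351, 433, 440, 465, 553, 555, 569, 641, 675, 698, 707, 765.
n = 14.
r = 1 + (85/100)·(14 − 1) = 1 + 11.05 = 12.05.
Rank 12 is 698 and rank 13 is 707.
Interpolate: 698 + 0.05·(707 − 698) = 698 + 0.05·9 = 698.45.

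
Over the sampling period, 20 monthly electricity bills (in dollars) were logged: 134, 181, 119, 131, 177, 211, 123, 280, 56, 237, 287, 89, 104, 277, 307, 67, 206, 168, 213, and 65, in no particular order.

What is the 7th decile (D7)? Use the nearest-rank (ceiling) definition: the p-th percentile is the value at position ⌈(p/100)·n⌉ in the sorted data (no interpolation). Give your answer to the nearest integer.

211

Sorted: 56, 65, 67, 89, 104, 119, 123, 131, 134, 168, 177, 181, 206, 211, 213, 237, 277, 280, 287, 307.
n = 20.
Position = ⌈70/100 · 20⌉ = ⌈14⌉ = 14.
The value at rank 14 is 211.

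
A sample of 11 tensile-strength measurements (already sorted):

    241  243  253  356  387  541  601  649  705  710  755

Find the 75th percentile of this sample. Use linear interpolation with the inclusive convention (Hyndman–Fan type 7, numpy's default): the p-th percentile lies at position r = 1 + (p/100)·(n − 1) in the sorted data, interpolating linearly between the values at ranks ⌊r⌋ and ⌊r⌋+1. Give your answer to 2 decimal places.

677.00

n = 11.
r = 1 + (75/100)·(11 − 1) = 1 + 7.5 = 8.5.
Rank 8 is 649 and rank 9 is 705.
Interpolate: 649 + 0.5·(705 − 649) = 649 + 0.5·56 = 677.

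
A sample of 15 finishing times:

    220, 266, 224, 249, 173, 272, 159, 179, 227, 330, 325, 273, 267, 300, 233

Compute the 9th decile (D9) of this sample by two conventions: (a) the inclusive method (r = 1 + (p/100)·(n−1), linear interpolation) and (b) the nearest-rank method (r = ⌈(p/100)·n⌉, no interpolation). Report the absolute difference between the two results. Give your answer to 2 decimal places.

Sorted: 159, 173, 179, 220, 224, 227, 233, 249, 266, 267, 272, 273, 300, 325, 330.
n = 15.
(a) r = 13.6; between ranks 13 (300) and 14 (325): 315.
(b) the nearest-rank method: rank 14 → 325.
|315 − 325| = 10.

10.00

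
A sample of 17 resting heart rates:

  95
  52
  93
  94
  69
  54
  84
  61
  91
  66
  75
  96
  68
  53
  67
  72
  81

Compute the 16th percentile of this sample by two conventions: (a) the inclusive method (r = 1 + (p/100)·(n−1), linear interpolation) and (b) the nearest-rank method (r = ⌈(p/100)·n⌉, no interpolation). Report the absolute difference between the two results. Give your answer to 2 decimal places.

3.92

Sorted: 52, 53, 54, 61, 66, 67, 68, 69, 72, 75, 81, 84, 91, 93, 94, 95, 96.
n = 17.
(a) r = 3.56; between ranks 3 (54) and 4 (61): 57.92.
(b) the nearest-rank method: rank 3 → 54.
|57.92 − 54| = 3.92.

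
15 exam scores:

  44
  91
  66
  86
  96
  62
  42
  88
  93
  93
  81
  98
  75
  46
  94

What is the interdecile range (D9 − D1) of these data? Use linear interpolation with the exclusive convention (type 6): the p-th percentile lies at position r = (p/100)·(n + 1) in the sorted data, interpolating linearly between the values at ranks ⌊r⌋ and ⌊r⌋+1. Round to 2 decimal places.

Sorted: 42, 44, 46, 62, 66, 75, 81, 86, 88, 91, 93, 93, 94, 96, 98.
n = 15.
P10: r = 1.6; ranks 1–2 are 42, 44; interpolating gives 43.2.
P90: r = 14.4; ranks 14–15 are 96, 98; interpolating gives 96.8.
Difference: 96.8 − 43.2 = 53.6.

53.60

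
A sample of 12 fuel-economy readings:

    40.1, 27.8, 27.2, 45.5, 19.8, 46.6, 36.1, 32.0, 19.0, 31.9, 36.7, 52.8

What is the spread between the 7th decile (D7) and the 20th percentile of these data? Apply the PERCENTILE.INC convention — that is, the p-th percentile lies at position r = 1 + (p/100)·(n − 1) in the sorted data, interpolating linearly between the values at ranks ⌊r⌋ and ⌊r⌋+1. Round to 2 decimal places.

Sorted: 19.0, 19.8, 27.2, 27.8, 31.9, 32.0, 36.1, 36.7, 40.1, 45.5, 46.6, 52.8.
n = 12.
P20: r = 3.2; ranks 3–4 are 27.2, 27.8; interpolating gives 27.32.
P70: r = 8.7; ranks 8–9 are 36.7, 40.1; interpolating gives 39.08.
Difference: 39.08 − 27.32 = 11.76.

11.76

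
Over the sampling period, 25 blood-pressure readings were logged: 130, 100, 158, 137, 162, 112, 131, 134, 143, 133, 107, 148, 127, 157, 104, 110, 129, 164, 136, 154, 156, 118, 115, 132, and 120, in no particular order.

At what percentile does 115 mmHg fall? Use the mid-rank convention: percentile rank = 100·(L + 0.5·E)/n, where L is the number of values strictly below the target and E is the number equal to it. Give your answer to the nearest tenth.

22.0

Sorted: 100, 104, 107, 110, 112, 115, 118, 120, 127, 129, 130, 131, 132, 133, 134, 136, 137, 143, 148, 154, 156, 157, 158, 162, 164.
Count below 115: L = 5; count equal: E = 1; n = 25.
Percentile rank = 100·(5 + 0.5·1)/25 = 100·5.5/25 = 22.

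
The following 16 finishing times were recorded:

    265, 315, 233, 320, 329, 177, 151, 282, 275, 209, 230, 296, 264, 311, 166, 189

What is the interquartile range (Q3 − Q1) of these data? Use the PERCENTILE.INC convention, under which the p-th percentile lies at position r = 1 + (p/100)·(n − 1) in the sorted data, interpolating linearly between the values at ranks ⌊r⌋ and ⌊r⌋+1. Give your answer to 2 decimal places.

95.75

Sorted: 151, 166, 177, 189, 209, 230, 233, 264, 265, 275, 282, 296, 311, 315, 320, 329.
n = 16.
P25: r = 4.75; ranks 4–5 are 189, 209; interpolating gives 204.
P75: r = 12.25; ranks 12–13 are 296, 311; interpolating gives 299.75.
Difference: 299.75 − 204 = 95.75.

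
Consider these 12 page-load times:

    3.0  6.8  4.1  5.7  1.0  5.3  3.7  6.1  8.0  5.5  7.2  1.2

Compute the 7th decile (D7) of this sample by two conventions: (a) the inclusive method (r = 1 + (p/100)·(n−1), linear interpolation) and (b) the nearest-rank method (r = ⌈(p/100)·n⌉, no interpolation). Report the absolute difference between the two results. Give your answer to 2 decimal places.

Sorted: 1.0, 1.2, 3.0, 3.7, 4.1, 5.3, 5.5, 5.7, 6.1, 6.8, 7.2, 8.0.
n = 12.
(a) r = 8.7; between ranks 8 (5.7) and 9 (6.1): 5.98.
(b) the nearest-rank method: rank 9 → 6.1.
|5.98 − 6.1| = 0.12.

0.12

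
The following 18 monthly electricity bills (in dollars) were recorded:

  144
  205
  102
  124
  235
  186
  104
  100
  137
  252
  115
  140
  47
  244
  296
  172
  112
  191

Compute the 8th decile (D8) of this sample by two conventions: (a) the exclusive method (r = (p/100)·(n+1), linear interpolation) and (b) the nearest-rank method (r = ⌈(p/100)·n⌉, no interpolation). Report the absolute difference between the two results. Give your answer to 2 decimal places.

Sorted: 47, 100, 102, 104, 112, 115, 124, 137, 140, 144, 172, 186, 191, 205, 235, 244, 252, 296.
n = 18.
(a) r = 15.2; between ranks 15 (235) and 16 (244): 236.8.
(b) the nearest-rank method: rank 15 → 235.
|236.8 − 235| = 1.8.

1.80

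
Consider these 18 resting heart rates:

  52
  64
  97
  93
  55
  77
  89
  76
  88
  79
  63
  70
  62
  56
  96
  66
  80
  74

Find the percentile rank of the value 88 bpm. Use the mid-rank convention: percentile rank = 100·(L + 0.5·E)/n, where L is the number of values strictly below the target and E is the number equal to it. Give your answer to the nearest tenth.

Sorted: 52, 55, 56, 62, 63, 64, 66, 70, 74, 76, 77, 79, 80, 88, 89, 93, 96, 97.
Count below 88: L = 13; count equal: E = 1; n = 18.
Percentile rank = 100·(13 + 0.5·1)/18 = 100·13.5/18 = 75.

75.0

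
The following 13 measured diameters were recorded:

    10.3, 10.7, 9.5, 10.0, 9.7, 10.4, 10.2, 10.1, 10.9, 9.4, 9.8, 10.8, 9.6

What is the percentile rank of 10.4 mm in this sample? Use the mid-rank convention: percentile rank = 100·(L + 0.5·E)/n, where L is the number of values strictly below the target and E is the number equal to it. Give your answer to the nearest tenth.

Sorted: 9.4, 9.5, 9.6, 9.7, 9.8, 10.0, 10.1, 10.2, 10.3, 10.4, 10.7, 10.8, 10.9.
Count below 10.4: L = 9; count equal: E = 1; n = 13.
Percentile rank = 100·(9 + 0.5·1)/13 = 100·9.5/13 = 73.08.

73.1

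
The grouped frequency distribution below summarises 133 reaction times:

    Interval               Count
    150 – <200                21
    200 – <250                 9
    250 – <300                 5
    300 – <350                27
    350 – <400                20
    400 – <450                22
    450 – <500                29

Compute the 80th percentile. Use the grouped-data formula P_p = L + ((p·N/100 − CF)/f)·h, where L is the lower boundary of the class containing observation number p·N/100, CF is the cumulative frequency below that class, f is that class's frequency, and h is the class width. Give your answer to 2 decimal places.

N = 133; target position k = 80/100 · 133 = 106.4.
Cumulative frequencies: 21, 30, 35, 62, 82, 104, 133.
Observation 106.4 falls in the class 450 – <500.
L = 450, CF = 104, f = 29, h = 50.
P80 = 450 + ((106.4 − 104)/29)·50 = 450 + 4.13793 = 454.138.

454.14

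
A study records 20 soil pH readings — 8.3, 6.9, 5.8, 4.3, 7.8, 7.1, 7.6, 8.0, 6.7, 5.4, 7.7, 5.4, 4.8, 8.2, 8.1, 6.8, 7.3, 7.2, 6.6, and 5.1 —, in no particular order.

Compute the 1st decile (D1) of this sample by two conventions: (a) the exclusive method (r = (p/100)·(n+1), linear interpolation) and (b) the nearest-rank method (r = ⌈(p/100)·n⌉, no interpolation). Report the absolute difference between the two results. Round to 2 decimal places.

Sorted: 4.3, 4.8, 5.1, 5.4, 5.4, 5.8, 6.6, 6.7, 6.8, 6.9, 7.1, 7.2, 7.3, 7.6, 7.7, 7.8, 8.0, 8.1, 8.2, 8.3.
n = 20.
(a) r = 2.1; between ranks 2 (4.8) and 3 (5.1): 4.83.
(b) the nearest-rank method: rank 2 → 4.8.
|4.83 − 4.8| = 0.03.

0.03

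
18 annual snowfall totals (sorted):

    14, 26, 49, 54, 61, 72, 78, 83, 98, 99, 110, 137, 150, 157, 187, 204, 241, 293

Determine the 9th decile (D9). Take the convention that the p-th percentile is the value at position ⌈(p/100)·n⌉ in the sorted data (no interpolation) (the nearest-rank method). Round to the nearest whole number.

n = 18.
Position = ⌈90/100 · 18⌉ = ⌈16.2⌉ = 17.
The value at rank 17 is 241.

241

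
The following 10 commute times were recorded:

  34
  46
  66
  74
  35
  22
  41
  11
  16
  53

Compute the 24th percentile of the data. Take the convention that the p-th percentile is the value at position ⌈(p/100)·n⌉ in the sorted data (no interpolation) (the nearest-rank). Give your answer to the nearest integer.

Sorted: 11, 16, 22, 34, 35, 41, 46, 53, 66, 74.
n = 10.
Position = ⌈24/100 · 10⌉ = ⌈2.4⌉ = 3.
The value at rank 3 is 22.

22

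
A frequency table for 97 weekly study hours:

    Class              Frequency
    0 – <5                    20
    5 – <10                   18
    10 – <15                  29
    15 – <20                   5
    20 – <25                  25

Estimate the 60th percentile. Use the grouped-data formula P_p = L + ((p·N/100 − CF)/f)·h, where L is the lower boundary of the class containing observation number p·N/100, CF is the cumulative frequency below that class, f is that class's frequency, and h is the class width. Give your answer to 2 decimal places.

13.48

N = 97; target position k = 60/100 · 97 = 58.2.
Cumulative frequencies: 20, 38, 67, 72, 97.
Observation 58.2 falls in the class 10 – <15.
L = 10, CF = 38, f = 29, h = 5.
P60 = 10 + ((58.2 − 38)/29)·5 = 10 + 3.48276 = 13.4828.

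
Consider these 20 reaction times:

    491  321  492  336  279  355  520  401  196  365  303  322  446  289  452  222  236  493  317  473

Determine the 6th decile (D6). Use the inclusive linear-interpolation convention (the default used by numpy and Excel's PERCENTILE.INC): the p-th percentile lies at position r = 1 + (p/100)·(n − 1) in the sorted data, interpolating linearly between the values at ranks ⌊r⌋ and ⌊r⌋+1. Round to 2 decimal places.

379.40

Sorted: 196, 222, 236, 279, 289, 303, 317, 321, 322, 336, 355, 365, 401, 446, 452, 473, 491, 492, 493, 520.
n = 20.
r = 1 + (60/100)·(20 − 1) = 1 + 11.4 = 12.4.
Rank 12 is 365 and rank 13 is 401.
Interpolate: 365 + 0.4·(401 − 365) = 365 + 0.4·36 = 379.4.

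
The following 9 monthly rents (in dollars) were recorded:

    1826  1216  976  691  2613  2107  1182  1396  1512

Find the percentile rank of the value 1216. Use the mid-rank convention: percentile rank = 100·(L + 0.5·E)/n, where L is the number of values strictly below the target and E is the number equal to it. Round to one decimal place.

38.9

Sorted: 691, 976, 1182, 1216, 1396, 1512, 1826, 2107, 2613.
Count below 1216: L = 3; count equal: E = 1; n = 9.
Percentile rank = 100·(3 + 0.5·1)/9 = 100·3.5/9 = 38.89.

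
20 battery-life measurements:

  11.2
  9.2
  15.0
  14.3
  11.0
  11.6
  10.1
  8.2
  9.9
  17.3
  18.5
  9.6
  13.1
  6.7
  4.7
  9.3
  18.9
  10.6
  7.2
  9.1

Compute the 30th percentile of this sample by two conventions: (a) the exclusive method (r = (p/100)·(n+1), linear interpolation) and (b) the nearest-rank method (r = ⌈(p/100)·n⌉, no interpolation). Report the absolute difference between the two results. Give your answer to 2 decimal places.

0.03

Sorted: 4.7, 6.7, 7.2, 8.2, 9.1, 9.2, 9.3, 9.6, 9.9, 10.1, 10.6, 11.0, 11.2, 11.6, 13.1, 14.3, 15.0, 17.3, 18.5, 18.9.
n = 20.
(a) r = 6.3; between ranks 6 (9.2) and 7 (9.3): 9.23.
(b) the nearest-rank method: rank 6 → 9.2.
|9.23 − 9.2| = 0.03.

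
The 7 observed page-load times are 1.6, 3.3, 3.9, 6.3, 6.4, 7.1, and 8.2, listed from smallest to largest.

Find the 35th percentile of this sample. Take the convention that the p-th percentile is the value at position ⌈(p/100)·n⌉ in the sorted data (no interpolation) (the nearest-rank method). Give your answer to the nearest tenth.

n = 7.
Position = ⌈35/100 · 7⌉ = ⌈2.45⌉ = 3.
The value at rank 3 is 3.9.

3.9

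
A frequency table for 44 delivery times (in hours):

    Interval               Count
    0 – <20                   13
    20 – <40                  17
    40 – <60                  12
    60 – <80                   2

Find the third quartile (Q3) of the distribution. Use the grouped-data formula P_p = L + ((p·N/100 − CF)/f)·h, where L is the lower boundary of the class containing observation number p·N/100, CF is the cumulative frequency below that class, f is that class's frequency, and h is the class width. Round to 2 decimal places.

N = 44; target position k = 75/100 · 44 = 33.
Cumulative frequencies: 13, 30, 42, 44.
Observation 33 falls in the class 40 – <60.
L = 40, CF = 30, f = 12, h = 20.
P75 = 40 + ((33 − 30)/12)·20 = 40 + 5 = 45.

45.00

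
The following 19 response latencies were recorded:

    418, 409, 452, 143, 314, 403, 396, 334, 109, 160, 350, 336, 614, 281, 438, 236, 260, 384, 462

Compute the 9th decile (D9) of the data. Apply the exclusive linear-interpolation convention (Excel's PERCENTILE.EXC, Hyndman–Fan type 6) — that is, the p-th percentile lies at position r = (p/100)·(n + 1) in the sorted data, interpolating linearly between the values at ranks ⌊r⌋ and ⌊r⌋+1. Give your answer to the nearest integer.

Sorted: 109, 143, 160, 236, 260, 281, 314, 334, 336, 350, 384, 396, 403, 409, 418, 438, 452, 462, 614.
n = 19.
r = (90/100)·(19 + 1) = 18.
r is an integer, so P90 is the value at rank 18: 462.

462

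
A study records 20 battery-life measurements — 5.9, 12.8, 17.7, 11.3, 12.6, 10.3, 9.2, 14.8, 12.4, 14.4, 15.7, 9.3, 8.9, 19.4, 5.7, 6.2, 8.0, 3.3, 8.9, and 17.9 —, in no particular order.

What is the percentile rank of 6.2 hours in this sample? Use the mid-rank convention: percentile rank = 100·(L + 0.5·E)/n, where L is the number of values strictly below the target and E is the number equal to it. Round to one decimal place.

Sorted: 3.3, 5.7, 5.9, 6.2, 8.0, 8.9, 8.9, 9.2, 9.3, 10.3, 11.3, 12.4, 12.6, 12.8, 14.4, 14.8, 15.7, 17.7, 17.9, 19.4.
Count below 6.2: L = 3; count equal: E = 1; n = 20.
Percentile rank = 100·(3 + 0.5·1)/20 = 100·3.5/20 = 17.5.

17.5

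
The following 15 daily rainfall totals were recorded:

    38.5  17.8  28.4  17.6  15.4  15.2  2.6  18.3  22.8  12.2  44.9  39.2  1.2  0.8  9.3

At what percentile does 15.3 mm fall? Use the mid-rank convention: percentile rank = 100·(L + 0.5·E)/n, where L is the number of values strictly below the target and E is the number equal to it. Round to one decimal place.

Sorted: 0.8, 1.2, 2.6, 9.3, 12.2, 15.2, 15.4, 17.6, 17.8, 18.3, 22.8, 28.4, 38.5, 39.2, 44.9.
Count below 15.3: L = 6; count equal: E = 0; n = 15.
Percentile rank = 100·(6 + 0.5·0)/15 = 100·6/15 = 40.

40.0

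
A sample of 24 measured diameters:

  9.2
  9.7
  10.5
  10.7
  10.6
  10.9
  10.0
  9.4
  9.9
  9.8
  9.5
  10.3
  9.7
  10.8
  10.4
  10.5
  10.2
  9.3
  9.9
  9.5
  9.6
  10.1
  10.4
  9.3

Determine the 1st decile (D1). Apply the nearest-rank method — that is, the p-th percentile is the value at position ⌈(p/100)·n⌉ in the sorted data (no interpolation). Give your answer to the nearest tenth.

9.3

Sorted: 9.2, 9.3, 9.3, 9.4, 9.5, 9.5, 9.6, 9.7, 9.7, 9.8, 9.9, 9.9, 10.0, 10.1, 10.2, 10.3, 10.4, 10.4, 10.5, 10.5, 10.6, 10.7, 10.8, 10.9.
n = 24.
Position = ⌈10/100 · 24⌉ = ⌈2.4⌉ = 3.
The value at rank 3 is 9.3.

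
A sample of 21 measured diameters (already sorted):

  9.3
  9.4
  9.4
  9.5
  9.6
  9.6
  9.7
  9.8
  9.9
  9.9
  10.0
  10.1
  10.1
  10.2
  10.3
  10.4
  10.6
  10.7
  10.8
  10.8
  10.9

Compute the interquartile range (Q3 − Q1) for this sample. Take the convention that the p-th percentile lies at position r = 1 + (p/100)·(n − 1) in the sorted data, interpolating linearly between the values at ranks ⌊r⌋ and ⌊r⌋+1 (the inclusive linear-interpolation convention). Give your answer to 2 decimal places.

0.80

n = 21.
P25: r = 6 (integer) → 9.6.
P75: r = 16 (integer) → 10.4.
Difference: 10.4 − 9.6 = 0.8.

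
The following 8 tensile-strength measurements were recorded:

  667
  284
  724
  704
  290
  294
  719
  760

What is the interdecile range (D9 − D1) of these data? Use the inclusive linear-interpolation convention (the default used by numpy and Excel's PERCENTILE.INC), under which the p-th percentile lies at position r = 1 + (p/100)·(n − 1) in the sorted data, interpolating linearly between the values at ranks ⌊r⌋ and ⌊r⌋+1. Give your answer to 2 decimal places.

Sorted: 284, 290, 294, 667, 704, 719, 724, 760.
n = 8.
P10: r = 1.7; ranks 1–2 are 284, 290; interpolating gives 288.2.
P90: r = 7.3; ranks 7–8 are 724, 760; interpolating gives 734.8.
Difference: 734.8 − 288.2 = 446.6.

446.60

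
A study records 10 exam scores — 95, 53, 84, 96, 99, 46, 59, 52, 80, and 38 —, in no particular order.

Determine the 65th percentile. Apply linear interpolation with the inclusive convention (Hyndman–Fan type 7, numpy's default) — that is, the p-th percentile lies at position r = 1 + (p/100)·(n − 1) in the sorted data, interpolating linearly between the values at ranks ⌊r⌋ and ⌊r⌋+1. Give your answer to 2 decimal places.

83.40

Sorted: 38, 46, 52, 53, 59, 80, 84, 95, 96, 99.
n = 10.
r = 1 + (65/100)·(10 − 1) = 1 + 5.85 = 6.85.
Rank 6 is 80 and rank 7 is 84.
Interpolate: 80 + 0.85·(84 − 80) = 80 + 0.85·4 = 83.4.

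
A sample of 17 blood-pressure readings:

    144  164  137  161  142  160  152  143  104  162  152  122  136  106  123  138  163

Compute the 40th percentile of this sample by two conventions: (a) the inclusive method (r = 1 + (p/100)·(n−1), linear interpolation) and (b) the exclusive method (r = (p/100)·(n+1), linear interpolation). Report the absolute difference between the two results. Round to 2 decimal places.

0.80

Sorted: 104, 106, 122, 123, 136, 137, 138, 142, 143, 144, 152, 152, 160, 161, 162, 163, 164.
n = 17.
(a) r = 7.4; between ranks 7 (138) and 8 (142): 139.6.
(b) r = 7.2; between ranks 7 (138) and 8 (142): 138.8.
|139.6 − 138.8| = 0.8.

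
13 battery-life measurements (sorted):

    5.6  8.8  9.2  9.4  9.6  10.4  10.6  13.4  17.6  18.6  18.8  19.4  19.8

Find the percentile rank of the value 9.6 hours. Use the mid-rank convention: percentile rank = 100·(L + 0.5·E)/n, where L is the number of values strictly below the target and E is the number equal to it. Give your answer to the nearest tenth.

Count below 9.6: L = 4; count equal: E = 1; n = 13.
Percentile rank = 100·(4 + 0.5·1)/13 = 100·4.5/13 = 34.62.

34.6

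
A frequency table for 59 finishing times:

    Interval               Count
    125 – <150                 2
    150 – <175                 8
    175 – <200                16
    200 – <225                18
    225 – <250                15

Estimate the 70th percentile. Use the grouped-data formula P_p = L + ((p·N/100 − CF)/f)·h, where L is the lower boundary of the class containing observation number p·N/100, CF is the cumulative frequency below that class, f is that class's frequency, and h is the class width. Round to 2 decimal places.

221.25

N = 59; target position k = 70/100 · 59 = 41.3.
Cumulative frequencies: 2, 10, 26, 44, 59.
Observation 41.3 falls in the class 200 – <225.
L = 200, CF = 26, f = 18, h = 25.
P70 = 200 + ((41.3 − 26)/18)·25 = 200 + 21.25 = 221.25.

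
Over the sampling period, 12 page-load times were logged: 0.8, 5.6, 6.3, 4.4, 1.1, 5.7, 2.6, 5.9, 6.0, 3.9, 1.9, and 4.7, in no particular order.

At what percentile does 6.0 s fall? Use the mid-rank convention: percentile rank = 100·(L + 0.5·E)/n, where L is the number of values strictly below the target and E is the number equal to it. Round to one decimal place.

87.5

Sorted: 0.8, 1.1, 1.9, 2.6, 3.9, 4.4, 4.7, 5.6, 5.7, 5.9, 6.0, 6.3.
Count below 6.0: L = 10; count equal: E = 1; n = 12.
Percentile rank = 100·(10 + 0.5·1)/12 = 100·10.5/12 = 87.5.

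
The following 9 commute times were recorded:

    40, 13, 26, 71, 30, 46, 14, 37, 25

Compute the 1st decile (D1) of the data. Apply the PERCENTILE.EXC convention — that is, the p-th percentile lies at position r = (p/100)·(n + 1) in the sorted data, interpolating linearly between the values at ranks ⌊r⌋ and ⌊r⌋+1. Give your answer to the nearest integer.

Sorted: 13, 14, 25, 26, 30, 37, 40, 46, 71.
n = 9.
r = (10/100)·(9 + 1) = 1.
r is an integer, so P10 is the value at rank 1: 13.

13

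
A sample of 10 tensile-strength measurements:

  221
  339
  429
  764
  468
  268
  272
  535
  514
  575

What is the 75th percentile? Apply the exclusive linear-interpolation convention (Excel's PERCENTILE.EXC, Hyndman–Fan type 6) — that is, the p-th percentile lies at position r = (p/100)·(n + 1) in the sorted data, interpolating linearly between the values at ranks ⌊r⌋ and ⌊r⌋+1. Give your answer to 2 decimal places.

Sorted: 221, 268, 272, 339, 429, 468, 514, 535, 575, 764.
n = 10.
r = (75/100)·(10 + 1) = 8.25.
Rank 8 is 535 and rank 9 is 575.
Interpolate: 535 + 0.25·(575 − 535) = 535 + 0.25·40 = 545.

545.00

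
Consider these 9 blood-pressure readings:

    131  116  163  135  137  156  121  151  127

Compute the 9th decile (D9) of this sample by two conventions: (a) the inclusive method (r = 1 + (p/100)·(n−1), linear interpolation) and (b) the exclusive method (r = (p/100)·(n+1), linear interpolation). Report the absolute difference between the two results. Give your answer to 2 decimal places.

Sorted: 116, 121, 127, 131, 135, 137, 151, 156, 163.
n = 9.
(a) r = 8.2; between ranks 8 (156) and 9 (163): 157.4.
(b) r = 9 → value at rank 9 = 163.
|157.4 − 163| = 5.6.

5.60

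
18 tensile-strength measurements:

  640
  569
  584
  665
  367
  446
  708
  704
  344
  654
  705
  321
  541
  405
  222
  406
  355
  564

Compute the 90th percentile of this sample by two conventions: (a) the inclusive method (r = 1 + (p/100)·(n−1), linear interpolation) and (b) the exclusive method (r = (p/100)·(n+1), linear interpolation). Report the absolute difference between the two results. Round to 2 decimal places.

Sorted: 222, 321, 344, 355, 367, 405, 406, 446, 541, 564, 569, 584, 640, 654, 665, 704, 705, 708.
n = 18.
(a) r = 16.3; between ranks 16 (704) and 17 (705): 704.3.
(b) r = 17.1; between ranks 17 (705) and 18 (708): 705.3.
|704.3 − 705.3| = 1.

1.00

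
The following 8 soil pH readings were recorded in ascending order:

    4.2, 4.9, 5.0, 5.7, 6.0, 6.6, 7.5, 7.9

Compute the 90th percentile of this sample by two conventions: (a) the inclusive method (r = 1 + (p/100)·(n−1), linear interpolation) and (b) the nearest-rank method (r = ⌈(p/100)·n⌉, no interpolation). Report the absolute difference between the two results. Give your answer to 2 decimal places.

n = 8.
(a) r = 7.3; between ranks 7 (7.5) and 8 (7.9): 7.62.
(b) the nearest-rank method: rank 8 → 7.9.
|7.62 − 7.9| = 0.28.

0.28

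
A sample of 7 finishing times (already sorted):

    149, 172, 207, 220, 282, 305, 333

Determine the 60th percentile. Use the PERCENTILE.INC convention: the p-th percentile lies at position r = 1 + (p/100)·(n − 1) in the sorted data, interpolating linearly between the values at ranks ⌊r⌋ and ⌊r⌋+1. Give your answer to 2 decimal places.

n = 7.
r = 1 + (60/100)·(7 − 1) = 1 + 3.6 = 4.6.
Rank 4 is 220 and rank 5 is 282.
Interpolate: 220 + 0.6·(282 − 220) = 220 + 0.6·62 = 257.2.

257.20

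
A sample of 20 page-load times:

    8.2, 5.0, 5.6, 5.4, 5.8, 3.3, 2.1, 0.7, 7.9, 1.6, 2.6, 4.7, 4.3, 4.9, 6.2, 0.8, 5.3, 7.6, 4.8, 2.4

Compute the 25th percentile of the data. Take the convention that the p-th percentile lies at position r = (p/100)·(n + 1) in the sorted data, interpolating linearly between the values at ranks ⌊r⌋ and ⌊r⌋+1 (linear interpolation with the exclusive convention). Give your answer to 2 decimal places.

2.45

Sorted: 0.7, 0.8, 1.6, 2.1, 2.4, 2.6, 3.3, 4.3, 4.7, 4.8, 4.9, 5.0, 5.3, 5.4, 5.6, 5.8, 6.2, 7.6, 7.9, 8.2.
n = 20.
r = (25/100)·(20 + 1) = 5.25.
Rank 5 is 2.4 and rank 6 is 2.6.
Interpolate: 2.4 + 0.25·(2.6 − 2.4) = 2.4 + 0.25·0.2 = 2.45.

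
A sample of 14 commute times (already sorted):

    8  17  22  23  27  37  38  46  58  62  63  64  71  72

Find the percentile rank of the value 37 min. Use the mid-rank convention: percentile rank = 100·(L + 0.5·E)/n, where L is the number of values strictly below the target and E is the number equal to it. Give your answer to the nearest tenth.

Count below 37: L = 5; count equal: E = 1; n = 14.
Percentile rank = 100·(5 + 0.5·1)/14 = 100·5.5/14 = 39.29.

39.3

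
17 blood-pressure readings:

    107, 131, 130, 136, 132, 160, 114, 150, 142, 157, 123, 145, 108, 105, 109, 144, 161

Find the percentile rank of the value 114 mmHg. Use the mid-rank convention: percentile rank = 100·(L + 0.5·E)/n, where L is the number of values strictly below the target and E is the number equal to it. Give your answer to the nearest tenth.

Sorted: 105, 107, 108, 109, 114, 123, 130, 131, 132, 136, 142, 144, 145, 150, 157, 160, 161.
Count below 114: L = 4; count equal: E = 1; n = 17.
Percentile rank = 100·(4 + 0.5·1)/17 = 100·4.5/17 = 26.47.

26.5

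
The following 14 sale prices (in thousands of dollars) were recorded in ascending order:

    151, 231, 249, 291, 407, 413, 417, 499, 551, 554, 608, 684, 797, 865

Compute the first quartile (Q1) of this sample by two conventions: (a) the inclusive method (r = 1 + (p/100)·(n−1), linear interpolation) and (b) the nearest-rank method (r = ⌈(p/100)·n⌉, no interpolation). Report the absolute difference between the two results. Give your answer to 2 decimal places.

29.00

n = 14.
(a) r = 4.25; between ranks 4 (291) and 5 (407): 320.
(b) the nearest-rank method: rank 4 → 291.
|320 − 291| = 29.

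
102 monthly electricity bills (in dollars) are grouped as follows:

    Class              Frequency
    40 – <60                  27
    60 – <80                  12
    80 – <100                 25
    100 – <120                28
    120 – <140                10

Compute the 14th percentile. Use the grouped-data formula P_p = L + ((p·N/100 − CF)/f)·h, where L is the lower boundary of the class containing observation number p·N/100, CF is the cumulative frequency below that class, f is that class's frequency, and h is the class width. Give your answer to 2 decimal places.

N = 102; target position k = 14/100 · 102 = 14.28.
Cumulative frequencies: 27, 39, 64, 92, 102.
Observation 14.28 falls in the class 40 – <60.
L = 40, CF = 0, f = 27, h = 20.
P14 = 40 + ((14.28 − 0)/27)·20 = 40 + 10.5778 = 50.5778.

50.58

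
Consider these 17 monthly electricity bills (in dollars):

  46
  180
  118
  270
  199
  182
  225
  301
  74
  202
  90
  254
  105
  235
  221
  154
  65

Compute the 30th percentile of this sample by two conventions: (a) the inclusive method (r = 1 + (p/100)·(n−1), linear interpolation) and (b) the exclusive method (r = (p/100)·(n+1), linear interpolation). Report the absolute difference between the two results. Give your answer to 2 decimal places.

5.20

Sorted: 46, 65, 74, 90, 105, 118, 154, 180, 182, 199, 202, 221, 225, 235, 254, 270, 301.
n = 17.
(a) r = 5.8; between ranks 5 (105) and 6 (118): 115.4.
(b) r = 5.4; between ranks 5 (105) and 6 (118): 110.2.
|115.4 − 110.2| = 5.2.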